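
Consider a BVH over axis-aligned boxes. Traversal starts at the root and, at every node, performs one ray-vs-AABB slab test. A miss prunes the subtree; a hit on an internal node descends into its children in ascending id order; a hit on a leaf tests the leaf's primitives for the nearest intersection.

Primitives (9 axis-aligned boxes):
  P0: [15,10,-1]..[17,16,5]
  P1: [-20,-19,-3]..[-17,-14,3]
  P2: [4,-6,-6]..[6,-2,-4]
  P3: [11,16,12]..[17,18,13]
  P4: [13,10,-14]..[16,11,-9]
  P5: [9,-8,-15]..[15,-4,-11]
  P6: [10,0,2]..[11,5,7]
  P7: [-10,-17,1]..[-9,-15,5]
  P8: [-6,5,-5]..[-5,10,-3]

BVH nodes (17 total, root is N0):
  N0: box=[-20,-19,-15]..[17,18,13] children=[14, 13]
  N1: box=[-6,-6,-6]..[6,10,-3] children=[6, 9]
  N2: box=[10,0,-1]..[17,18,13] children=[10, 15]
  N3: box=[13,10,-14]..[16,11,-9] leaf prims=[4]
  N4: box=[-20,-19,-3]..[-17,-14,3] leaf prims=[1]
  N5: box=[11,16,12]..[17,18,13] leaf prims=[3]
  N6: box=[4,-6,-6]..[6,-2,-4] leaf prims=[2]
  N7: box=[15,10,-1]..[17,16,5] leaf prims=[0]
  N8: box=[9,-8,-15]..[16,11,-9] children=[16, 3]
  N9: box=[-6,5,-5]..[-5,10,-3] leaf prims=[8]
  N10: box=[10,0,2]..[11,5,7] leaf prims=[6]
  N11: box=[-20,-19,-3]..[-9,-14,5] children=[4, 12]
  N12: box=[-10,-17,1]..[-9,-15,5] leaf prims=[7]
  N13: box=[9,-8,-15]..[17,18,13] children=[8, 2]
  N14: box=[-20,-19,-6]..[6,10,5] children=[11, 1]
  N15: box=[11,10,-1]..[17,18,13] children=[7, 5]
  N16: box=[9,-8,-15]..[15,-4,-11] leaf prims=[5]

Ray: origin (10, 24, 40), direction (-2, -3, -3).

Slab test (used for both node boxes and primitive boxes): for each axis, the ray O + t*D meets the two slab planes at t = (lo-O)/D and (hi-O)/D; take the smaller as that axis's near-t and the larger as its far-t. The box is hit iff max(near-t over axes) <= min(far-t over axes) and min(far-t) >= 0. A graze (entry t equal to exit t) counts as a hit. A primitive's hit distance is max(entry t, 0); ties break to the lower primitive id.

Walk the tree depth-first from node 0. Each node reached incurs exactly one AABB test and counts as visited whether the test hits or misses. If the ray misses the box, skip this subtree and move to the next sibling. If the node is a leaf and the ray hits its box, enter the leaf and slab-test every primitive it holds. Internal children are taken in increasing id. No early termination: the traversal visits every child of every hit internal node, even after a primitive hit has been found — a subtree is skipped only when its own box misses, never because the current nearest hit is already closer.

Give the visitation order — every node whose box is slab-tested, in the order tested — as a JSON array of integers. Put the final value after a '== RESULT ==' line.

Traverse from the root:
N0 x:[-7/2,15] y:[2,43/3] z:[9,55/3] -> hit [9,43/3], descend [13, 14]
  N13 x:[-7/2,1/2] y:[2,32/3] z:[9,55/3] -> miss, prune
  N14 x:[2,15] y:[14/3,43/3] z:[35/3,46/3] -> hit [35/3,43/3], descend [1, 11]
    N1 x:[2,8] y:[14/3,10] z:[43/3,46/3] -> miss, prune
    N11 x:[19/2,15] y:[38/3,43/3] z:[35/3,43/3] -> hit [38/3,43/3], descend [4, 12]
      N4 x:[27/2,15] y:[38/3,43/3] z:[37/3,43/3] -> hit [27/2,43/3] leaf, test {P1@t=27/2}
      N12 x:[19/2,10] y:[13,41/3] z:[35/3,13] -> miss, prune

order=[0, 13, 14, 1, 11, 4, 12]  |boxes|=7  |leaves|=1  hit=P1

== RESULT ==
[0, 13, 14, 1, 11, 4, 12]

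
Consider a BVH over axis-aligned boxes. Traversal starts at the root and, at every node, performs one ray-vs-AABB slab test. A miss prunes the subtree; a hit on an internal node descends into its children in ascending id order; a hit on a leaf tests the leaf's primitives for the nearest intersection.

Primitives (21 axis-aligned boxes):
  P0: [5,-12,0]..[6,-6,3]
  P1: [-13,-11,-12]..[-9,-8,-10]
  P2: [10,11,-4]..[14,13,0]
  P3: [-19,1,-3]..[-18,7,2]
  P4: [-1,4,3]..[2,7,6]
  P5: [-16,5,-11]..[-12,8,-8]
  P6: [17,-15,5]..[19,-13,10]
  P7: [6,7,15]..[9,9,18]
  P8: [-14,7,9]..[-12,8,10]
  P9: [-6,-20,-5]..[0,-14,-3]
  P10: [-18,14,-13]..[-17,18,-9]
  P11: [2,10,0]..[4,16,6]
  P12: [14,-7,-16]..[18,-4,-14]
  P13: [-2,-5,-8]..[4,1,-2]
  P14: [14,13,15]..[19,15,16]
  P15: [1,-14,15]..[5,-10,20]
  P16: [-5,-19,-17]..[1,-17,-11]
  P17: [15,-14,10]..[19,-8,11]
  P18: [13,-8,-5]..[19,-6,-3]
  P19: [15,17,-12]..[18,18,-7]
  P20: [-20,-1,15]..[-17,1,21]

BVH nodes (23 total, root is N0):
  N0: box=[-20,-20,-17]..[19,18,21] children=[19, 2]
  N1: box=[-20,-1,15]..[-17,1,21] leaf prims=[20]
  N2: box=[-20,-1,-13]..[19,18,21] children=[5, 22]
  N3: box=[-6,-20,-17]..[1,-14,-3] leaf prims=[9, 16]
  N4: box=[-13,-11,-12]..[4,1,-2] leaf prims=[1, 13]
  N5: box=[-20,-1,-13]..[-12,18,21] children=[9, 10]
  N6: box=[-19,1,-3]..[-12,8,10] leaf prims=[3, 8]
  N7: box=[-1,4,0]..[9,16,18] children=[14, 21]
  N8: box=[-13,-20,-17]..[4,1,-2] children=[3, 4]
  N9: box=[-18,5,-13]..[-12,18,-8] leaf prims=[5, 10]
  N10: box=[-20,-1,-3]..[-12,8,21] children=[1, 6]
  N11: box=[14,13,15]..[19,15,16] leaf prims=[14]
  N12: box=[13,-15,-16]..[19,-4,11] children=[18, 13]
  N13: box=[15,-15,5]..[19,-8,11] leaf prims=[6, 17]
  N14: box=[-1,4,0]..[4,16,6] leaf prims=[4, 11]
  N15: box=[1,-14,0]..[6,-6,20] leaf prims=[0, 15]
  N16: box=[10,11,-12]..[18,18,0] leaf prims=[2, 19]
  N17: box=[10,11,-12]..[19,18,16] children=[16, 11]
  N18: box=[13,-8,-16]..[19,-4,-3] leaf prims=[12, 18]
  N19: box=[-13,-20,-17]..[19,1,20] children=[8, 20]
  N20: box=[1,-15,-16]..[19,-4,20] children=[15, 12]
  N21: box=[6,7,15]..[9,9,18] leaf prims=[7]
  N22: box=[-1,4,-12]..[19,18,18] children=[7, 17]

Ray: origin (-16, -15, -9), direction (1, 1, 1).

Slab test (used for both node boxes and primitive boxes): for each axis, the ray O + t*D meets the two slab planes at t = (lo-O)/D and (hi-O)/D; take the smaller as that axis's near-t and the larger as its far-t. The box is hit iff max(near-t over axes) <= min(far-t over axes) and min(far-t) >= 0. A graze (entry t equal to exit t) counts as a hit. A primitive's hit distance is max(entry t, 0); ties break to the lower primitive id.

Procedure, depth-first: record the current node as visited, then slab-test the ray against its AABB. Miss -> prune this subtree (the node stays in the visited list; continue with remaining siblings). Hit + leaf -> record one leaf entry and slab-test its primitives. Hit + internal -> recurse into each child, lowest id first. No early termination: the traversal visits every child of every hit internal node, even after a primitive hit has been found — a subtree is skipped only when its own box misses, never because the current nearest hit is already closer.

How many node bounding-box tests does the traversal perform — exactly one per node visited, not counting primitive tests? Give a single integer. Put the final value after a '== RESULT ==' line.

Walk:
N0 x:[-4,35] y:[-5,33] z:[-8,30] -> hit [-4,30], descend [2, 19]
  N2 x:[-4,35] y:[14,33] z:[-4,30] -> hit [14,30], descend [5, 22]
    N5 x:[-4,4] y:[14,33] z:[-4,30] -> miss, prune
    N22 x:[15,35] y:[19,33] z:[-3,27] -> hit [19,27], descend [7, 17]
      N7 x:[15,25] y:[19,31] z:[9,27] -> hit [19,25], descend [14, 21]
        N14 x:[15,20] y:[19,31] z:[9,15] -> miss, prune
        N21 x:[22,25] y:[22,24] z:[24,27] -> hit [24,24] leaf, test {P7@t=24}
      N17 x:[26,35] y:[26,33] z:[-3,25] -> miss, prune
  N19 x:[3,35] y:[-5,16] z:[-8,29] -> hit [3,16], descend [8, 20]
    N8 x:[3,20] y:[-5,16] z:[-8,7] -> hit [3,7], descend [3, 4]
      N3 x:[10,17] y:[-5,1] z:[-8,6] -> miss, prune
      N4 x:[3,20] y:[4,16] z:[-3,7] -> hit [4,7] leaf, test {P1(miss), P13(miss)}
    N20 x:[17,35] y:[0,11] z:[-7,29] -> miss, prune

order=[0, 2, 5, 22, 7, 14, 21, 17, 19, 8, 3, 4, 20]  |boxes|=13  |leaves|=2  hit=P7

== RESULT ==
13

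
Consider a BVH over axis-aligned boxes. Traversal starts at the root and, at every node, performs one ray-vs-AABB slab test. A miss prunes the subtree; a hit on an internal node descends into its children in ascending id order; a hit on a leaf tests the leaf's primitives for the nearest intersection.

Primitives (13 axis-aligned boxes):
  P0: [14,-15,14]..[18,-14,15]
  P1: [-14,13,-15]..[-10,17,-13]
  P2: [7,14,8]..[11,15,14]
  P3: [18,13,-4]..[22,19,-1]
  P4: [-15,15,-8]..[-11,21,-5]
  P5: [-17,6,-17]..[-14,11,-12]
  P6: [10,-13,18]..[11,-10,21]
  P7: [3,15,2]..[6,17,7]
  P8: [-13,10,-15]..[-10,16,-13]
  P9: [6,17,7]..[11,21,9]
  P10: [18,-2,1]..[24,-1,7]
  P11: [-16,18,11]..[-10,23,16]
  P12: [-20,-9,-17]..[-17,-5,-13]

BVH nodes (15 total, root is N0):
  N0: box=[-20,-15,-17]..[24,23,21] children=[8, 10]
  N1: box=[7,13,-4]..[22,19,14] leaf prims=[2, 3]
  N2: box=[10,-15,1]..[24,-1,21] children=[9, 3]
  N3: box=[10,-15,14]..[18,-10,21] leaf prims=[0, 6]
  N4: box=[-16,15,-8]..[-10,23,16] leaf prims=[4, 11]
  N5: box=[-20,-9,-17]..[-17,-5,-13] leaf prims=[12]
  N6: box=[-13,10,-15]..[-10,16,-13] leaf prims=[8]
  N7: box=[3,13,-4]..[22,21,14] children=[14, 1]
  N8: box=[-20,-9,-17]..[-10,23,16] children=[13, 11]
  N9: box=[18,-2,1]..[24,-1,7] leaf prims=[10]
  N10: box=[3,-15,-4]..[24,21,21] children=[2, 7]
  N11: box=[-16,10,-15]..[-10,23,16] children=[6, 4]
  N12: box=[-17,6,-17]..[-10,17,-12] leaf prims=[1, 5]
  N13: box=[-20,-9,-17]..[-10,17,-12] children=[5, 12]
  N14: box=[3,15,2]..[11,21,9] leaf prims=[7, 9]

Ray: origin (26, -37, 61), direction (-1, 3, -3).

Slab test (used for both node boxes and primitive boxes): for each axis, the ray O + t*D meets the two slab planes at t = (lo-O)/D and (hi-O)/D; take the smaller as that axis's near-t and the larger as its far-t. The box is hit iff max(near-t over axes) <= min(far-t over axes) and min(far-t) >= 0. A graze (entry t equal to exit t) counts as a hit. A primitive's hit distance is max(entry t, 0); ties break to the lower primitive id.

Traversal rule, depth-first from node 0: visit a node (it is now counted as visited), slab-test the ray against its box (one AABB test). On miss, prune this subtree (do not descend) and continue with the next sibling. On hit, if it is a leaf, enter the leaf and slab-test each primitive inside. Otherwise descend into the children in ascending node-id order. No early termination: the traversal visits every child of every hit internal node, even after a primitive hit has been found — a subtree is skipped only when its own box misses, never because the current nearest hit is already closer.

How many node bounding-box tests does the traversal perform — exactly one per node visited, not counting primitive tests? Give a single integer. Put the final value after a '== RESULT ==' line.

Walk:
N0 x:[2,46] y:[22/3,20] z:[40/3,26] -> hit [40/3,20], descend [8, 10]
  N8 x:[36,46] y:[28/3,20] z:[15,26] -> miss, prune
  N10 x:[2,23] y:[22/3,58/3] z:[40/3,65/3] -> hit [40/3,58/3], descend [2, 7]
    N2 x:[2,16] y:[22/3,12] z:[40/3,20] -> miss, prune
    N7 x:[4,23] y:[50/3,58/3] z:[47/3,65/3] -> hit [50/3,58/3], descend [1, 14]
      N1 x:[4,19] y:[50/3,56/3] z:[47/3,65/3] -> hit [50/3,56/3] leaf, test {P2@t=17, P3(miss)}
      N14 x:[15,23] y:[52/3,58/3] z:[52/3,59/3] -> hit [52/3,58/3] leaf, test {P7(miss), P9@t=18}

order=[0, 8, 10, 2, 7, 1, 14]  |boxes|=7  |leaves|=2  hit=P2

== RESULT ==
7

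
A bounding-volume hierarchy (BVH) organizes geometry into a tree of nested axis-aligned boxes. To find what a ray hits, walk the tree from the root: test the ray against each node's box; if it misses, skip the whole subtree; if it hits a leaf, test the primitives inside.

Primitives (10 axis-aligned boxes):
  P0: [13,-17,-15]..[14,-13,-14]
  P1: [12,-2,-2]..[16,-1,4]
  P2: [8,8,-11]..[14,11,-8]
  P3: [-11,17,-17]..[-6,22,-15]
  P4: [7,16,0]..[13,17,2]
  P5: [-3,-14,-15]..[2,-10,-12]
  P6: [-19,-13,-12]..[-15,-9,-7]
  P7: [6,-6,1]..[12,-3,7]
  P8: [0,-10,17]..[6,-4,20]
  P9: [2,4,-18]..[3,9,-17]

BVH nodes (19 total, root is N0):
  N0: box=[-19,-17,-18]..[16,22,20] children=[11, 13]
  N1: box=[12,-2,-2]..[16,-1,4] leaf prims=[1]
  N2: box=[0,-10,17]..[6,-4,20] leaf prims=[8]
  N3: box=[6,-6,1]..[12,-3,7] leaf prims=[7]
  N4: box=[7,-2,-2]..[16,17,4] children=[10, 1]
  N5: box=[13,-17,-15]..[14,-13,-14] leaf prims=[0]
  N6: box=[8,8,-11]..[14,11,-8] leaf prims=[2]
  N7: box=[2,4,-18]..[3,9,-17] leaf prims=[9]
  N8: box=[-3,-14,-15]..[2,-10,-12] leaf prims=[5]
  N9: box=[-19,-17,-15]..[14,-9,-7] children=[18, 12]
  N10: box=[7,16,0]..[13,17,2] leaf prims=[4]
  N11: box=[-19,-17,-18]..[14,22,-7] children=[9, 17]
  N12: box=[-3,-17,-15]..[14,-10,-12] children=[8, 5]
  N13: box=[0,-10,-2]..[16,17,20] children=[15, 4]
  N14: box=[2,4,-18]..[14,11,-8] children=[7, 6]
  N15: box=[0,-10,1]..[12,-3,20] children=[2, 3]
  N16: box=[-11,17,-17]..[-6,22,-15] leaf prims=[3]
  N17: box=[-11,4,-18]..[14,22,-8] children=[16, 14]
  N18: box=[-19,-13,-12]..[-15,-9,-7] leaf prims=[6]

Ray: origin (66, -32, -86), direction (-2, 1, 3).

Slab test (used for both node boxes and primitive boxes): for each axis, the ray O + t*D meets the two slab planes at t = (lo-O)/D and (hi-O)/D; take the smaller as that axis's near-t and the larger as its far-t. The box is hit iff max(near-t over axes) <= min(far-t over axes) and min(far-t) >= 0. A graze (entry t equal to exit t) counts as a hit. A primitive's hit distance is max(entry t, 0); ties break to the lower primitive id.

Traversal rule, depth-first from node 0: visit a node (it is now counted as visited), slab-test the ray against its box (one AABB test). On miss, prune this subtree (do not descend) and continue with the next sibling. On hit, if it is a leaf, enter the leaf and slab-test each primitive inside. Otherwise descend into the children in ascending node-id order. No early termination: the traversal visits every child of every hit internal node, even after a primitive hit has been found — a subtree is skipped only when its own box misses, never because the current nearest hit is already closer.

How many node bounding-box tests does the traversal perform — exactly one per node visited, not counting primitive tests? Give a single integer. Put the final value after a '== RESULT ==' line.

Walk:
N0 x:[25,85/2] y:[15,54] z:[68/3,106/3] -> hit [25,106/3], descend [11, 13]
  N11 x:[26,85/2] y:[15,54] z:[68/3,79/3] -> hit [26,79/3], descend [9, 17]
    N9 x:[26,85/2] y:[15,23] z:[71/3,79/3] -> miss, prune
    N17 x:[26,77/2] y:[36,54] z:[68/3,26] -> miss, prune
  N13 x:[25,33] y:[22,49] z:[28,106/3] -> hit [28,33], descend [4, 15]
    N4 x:[25,59/2] y:[30,49] z:[28,30] -> miss, prune
    N15 x:[27,33] y:[22,29] z:[29,106/3] -> hit [29,29], descend [2, 3]
      N2 x:[30,33] y:[22,28] z:[103/3,106/3] -> miss, prune
      N3 x:[27,30] y:[26,29] z:[29,31] -> hit [29,29] leaf, test {P7@t=29}

9 AABB tests over nodes [0, 11, 9, 17, 13, 4, 15, 2, 3]; 1 leaf entered; closest P7.

== RESULT ==
9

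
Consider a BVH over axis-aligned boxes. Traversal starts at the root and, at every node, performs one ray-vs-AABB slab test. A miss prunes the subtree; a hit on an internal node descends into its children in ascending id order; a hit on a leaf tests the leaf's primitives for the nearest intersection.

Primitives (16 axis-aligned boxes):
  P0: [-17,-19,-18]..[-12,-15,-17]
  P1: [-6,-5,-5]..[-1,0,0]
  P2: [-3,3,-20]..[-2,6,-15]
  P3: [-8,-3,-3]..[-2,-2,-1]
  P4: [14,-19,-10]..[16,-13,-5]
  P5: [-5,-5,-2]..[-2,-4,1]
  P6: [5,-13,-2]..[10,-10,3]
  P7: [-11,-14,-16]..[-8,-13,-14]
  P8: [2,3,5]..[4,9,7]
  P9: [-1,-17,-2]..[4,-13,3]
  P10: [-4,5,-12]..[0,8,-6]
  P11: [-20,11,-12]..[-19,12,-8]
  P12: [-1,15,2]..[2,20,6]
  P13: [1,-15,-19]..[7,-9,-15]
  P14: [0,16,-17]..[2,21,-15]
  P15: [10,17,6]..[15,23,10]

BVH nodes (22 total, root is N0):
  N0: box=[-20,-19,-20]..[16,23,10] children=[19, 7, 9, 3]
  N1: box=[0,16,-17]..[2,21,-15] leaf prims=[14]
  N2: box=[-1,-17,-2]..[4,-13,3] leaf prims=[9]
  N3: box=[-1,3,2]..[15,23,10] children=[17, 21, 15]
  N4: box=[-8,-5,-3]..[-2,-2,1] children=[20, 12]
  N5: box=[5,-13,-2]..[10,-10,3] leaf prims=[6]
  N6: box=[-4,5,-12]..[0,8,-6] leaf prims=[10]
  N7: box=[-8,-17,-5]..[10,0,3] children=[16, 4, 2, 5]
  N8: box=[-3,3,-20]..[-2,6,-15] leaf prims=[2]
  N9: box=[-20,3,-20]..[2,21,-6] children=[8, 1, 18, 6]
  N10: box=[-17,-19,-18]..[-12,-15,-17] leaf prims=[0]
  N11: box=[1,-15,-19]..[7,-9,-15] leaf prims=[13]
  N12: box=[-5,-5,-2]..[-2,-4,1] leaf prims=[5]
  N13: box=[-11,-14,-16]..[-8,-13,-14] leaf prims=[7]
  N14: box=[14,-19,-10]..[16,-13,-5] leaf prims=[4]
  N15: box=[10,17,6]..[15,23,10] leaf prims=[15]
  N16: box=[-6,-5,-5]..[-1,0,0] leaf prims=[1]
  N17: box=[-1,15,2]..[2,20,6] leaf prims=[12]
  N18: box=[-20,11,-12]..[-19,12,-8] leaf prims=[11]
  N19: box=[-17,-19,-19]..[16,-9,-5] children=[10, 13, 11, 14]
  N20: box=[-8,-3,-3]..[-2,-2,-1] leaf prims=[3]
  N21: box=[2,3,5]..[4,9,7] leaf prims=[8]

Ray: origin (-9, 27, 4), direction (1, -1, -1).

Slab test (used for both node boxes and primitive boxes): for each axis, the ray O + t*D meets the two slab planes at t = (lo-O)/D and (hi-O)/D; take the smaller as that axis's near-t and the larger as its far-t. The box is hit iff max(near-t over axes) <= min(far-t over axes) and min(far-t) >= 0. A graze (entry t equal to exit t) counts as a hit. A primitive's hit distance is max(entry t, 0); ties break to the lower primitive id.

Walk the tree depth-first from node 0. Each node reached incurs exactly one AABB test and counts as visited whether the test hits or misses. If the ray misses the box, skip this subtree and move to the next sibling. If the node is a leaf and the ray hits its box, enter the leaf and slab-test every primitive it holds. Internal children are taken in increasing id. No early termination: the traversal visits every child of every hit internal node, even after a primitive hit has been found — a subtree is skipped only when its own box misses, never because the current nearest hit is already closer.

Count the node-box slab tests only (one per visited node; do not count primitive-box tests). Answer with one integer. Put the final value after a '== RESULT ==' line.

Trace the traversal:
N0 x:[-11,25] y:[4,46] z:[-6,24] -> hit [4,24], descend [3, 7, 9, 19]
  N3 x:[8,24] y:[4,24] z:[-6,2] -> miss, prune
  N7 x:[1,19] y:[27,44] z:[1,9] -> miss, prune
  N9 x:[-11,11] y:[6,24] z:[10,24] -> hit [10,11], descend [1, 6, 8, 18]
    N1 x:[9,11] y:[6,11] z:[19,21] -> miss, prune
    N6 x:[5,9] y:[19,22] z:[10,16] -> miss, prune
    N8 x:[6,7] y:[21,24] z:[19,24] -> miss, prune
    N18 x:[-11,-10] y:[15,16] z:[12,16] -> miss, prune
  N19 x:[-8,25] y:[36,46] z:[9,23] -> miss, prune

9 AABB tests over nodes [0, 3, 7, 9, 1, 6, 8, 18, 19]; 0 leaves entered; closest miss.

== RESULT ==
9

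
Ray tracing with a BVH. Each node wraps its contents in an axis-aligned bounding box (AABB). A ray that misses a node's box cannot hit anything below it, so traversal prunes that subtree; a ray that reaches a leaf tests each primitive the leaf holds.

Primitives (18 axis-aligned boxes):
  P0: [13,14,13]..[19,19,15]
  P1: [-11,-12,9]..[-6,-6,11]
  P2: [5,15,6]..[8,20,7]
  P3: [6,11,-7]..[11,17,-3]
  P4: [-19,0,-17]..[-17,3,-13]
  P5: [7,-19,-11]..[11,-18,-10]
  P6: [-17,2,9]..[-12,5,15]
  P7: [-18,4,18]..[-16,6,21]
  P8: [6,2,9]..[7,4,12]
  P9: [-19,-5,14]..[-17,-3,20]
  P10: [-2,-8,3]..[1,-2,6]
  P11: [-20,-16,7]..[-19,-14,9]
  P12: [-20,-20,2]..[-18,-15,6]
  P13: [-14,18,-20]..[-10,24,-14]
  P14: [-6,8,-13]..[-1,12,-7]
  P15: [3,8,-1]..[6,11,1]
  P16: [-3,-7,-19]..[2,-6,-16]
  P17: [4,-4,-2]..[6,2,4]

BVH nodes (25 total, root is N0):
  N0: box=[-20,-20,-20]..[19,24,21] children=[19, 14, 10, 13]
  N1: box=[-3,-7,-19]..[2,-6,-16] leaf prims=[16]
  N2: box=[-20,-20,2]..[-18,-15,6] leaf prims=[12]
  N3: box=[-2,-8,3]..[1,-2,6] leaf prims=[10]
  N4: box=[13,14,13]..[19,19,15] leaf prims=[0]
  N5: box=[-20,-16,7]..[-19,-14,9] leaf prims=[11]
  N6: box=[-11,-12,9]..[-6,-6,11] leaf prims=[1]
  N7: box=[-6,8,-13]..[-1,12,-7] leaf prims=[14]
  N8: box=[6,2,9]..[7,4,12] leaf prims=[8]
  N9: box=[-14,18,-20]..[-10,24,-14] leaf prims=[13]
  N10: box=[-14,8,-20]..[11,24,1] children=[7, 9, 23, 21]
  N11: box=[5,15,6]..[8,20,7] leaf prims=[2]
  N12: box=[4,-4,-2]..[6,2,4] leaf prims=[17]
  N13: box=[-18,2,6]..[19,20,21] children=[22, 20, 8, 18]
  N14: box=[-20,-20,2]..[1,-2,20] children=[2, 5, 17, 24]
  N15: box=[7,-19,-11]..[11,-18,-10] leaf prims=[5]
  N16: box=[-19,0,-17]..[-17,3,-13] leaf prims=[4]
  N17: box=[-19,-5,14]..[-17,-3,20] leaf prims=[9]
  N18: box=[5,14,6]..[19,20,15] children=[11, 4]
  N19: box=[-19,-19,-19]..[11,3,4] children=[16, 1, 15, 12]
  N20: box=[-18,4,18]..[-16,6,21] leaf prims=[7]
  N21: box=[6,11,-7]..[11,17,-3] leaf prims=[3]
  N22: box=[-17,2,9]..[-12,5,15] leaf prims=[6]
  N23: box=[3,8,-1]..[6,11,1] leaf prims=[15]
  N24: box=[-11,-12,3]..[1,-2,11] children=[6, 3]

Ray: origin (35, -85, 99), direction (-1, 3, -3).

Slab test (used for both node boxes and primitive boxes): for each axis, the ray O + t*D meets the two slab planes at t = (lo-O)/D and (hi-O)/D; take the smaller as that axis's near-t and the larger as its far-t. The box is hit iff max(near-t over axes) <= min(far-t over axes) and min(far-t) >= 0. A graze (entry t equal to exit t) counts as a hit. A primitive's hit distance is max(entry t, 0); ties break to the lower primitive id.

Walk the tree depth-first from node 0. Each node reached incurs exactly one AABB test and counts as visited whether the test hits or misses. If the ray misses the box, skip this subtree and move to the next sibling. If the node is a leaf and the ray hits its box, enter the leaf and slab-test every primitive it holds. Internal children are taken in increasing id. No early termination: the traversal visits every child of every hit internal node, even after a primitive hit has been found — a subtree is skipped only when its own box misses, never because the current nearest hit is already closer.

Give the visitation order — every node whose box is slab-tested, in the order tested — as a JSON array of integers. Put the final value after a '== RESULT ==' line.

Walk:
N0 x:[16,55] y:[65/3,109/3] z:[26,119/3] -> hit [26,109/3], descend [10, 13, 14, 19]
  N10 x:[24,49] y:[31,109/3] z:[98/3,119/3] -> hit [98/3,109/3], descend [7, 9, 21, 23]
    N7 x:[36,41] y:[31,97/3] z:[106/3,112/3] -> miss, prune
    N9 x:[45,49] y:[103/3,109/3] z:[113/3,119/3] -> miss, prune
    N21 x:[24,29] y:[32,34] z:[34,106/3] -> miss, prune
    N23 x:[29,32] y:[31,32] z:[98/3,100/3] -> miss, prune
  N13 x:[16,53] y:[29,35] z:[26,31] -> hit [29,31], descend [8, 18, 20, 22]
    N8 x:[28,29] y:[29,89/3] z:[29,30] -> hit [29,29] leaf, test {P8@t=29}
    N18 x:[16,30] y:[33,35] z:[28,31] -> miss, prune
    N20 x:[51,53] y:[89/3,91/3] z:[26,27] -> miss, prune
    N22 x:[47,52] y:[29,30] z:[28,30] -> miss, prune
  N14 x:[34,55] y:[65/3,83/3] z:[79/3,97/3] -> miss, prune
  N19 x:[24,54] y:[22,88/3] z:[95/3,118/3] -> miss, prune

Summary -> nodes [0, 10, 7, 9, 21, 23, 13, 8, 18, 20, 22, 14, 19]; box-tests=13; leaf-entries=1; first=P8

== RESULT ==
[0, 10, 7, 9, 21, 23, 13, 8, 18, 20, 22, 14, 19]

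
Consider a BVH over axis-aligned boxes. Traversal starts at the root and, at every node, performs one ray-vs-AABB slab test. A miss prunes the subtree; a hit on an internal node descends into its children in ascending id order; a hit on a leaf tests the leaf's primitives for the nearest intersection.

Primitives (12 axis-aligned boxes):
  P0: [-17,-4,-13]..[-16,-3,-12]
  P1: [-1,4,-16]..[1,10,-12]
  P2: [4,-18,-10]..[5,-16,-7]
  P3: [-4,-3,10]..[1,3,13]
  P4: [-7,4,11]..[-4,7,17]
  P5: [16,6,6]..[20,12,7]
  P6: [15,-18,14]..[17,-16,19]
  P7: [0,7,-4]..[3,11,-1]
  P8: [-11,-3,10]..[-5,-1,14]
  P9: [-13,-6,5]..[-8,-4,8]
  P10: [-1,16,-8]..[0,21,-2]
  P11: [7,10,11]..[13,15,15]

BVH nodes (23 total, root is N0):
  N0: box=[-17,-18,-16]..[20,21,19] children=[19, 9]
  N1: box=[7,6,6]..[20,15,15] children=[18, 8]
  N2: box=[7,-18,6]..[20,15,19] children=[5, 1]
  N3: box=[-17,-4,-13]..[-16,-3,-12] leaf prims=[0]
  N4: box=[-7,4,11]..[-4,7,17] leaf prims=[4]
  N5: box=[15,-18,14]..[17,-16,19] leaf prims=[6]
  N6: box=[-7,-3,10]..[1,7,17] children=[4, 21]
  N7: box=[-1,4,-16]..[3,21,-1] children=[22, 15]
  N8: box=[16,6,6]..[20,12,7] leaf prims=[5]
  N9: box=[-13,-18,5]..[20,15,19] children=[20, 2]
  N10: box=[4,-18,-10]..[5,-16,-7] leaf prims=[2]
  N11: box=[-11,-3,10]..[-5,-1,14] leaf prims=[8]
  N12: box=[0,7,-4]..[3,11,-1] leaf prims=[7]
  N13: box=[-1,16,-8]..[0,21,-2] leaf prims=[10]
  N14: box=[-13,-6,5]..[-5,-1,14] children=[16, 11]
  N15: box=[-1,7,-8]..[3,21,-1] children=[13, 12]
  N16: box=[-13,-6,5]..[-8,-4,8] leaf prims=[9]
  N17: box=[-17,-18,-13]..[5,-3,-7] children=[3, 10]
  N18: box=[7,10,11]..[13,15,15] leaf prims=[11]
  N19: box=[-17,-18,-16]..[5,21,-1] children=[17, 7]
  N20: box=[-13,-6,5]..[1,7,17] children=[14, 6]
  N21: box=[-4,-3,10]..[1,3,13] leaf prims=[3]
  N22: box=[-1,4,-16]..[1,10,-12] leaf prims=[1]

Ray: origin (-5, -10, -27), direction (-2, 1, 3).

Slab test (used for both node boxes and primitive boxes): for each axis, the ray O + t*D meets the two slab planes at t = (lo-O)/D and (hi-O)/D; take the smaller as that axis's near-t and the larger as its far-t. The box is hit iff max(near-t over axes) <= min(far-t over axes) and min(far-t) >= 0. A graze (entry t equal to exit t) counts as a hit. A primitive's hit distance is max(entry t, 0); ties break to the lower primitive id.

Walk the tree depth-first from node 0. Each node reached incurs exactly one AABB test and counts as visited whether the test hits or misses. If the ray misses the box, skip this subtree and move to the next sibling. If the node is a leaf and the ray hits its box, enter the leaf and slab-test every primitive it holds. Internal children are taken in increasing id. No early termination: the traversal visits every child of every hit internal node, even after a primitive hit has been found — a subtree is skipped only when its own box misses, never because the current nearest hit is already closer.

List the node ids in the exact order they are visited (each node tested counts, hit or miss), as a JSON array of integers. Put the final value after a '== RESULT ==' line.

Walk:
N0 x:[-25/2,6] y:[-8,31] z:[11/3,46/3] -> hit [11/3,6], descend [9, 19]
  N9 x:[-25/2,4] y:[-8,25] z:[32/3,46/3] -> miss, prune
  N19 x:[-5,6] y:[-8,31] z:[11/3,26/3] -> hit [11/3,6], descend [7, 17]
    N7 x:[-4,-2] y:[14,31] z:[11/3,26/3] -> miss, prune
    N17 x:[-5,6] y:[-8,7] z:[14/3,20/3] -> hit [14/3,6], descend [3, 10]
      N3 x:[11/2,6] y:[6,7] z:[14/3,5] -> miss, prune
      N10 x:[-5,-9/2] y:[-8,-6] z:[17/3,20/3] -> miss, prune

order=[0, 9, 19, 7, 17, 3, 10]  |boxes|=7  |leaves|=0  hit=miss

== RESULT ==
[0, 9, 19, 7, 17, 3, 10]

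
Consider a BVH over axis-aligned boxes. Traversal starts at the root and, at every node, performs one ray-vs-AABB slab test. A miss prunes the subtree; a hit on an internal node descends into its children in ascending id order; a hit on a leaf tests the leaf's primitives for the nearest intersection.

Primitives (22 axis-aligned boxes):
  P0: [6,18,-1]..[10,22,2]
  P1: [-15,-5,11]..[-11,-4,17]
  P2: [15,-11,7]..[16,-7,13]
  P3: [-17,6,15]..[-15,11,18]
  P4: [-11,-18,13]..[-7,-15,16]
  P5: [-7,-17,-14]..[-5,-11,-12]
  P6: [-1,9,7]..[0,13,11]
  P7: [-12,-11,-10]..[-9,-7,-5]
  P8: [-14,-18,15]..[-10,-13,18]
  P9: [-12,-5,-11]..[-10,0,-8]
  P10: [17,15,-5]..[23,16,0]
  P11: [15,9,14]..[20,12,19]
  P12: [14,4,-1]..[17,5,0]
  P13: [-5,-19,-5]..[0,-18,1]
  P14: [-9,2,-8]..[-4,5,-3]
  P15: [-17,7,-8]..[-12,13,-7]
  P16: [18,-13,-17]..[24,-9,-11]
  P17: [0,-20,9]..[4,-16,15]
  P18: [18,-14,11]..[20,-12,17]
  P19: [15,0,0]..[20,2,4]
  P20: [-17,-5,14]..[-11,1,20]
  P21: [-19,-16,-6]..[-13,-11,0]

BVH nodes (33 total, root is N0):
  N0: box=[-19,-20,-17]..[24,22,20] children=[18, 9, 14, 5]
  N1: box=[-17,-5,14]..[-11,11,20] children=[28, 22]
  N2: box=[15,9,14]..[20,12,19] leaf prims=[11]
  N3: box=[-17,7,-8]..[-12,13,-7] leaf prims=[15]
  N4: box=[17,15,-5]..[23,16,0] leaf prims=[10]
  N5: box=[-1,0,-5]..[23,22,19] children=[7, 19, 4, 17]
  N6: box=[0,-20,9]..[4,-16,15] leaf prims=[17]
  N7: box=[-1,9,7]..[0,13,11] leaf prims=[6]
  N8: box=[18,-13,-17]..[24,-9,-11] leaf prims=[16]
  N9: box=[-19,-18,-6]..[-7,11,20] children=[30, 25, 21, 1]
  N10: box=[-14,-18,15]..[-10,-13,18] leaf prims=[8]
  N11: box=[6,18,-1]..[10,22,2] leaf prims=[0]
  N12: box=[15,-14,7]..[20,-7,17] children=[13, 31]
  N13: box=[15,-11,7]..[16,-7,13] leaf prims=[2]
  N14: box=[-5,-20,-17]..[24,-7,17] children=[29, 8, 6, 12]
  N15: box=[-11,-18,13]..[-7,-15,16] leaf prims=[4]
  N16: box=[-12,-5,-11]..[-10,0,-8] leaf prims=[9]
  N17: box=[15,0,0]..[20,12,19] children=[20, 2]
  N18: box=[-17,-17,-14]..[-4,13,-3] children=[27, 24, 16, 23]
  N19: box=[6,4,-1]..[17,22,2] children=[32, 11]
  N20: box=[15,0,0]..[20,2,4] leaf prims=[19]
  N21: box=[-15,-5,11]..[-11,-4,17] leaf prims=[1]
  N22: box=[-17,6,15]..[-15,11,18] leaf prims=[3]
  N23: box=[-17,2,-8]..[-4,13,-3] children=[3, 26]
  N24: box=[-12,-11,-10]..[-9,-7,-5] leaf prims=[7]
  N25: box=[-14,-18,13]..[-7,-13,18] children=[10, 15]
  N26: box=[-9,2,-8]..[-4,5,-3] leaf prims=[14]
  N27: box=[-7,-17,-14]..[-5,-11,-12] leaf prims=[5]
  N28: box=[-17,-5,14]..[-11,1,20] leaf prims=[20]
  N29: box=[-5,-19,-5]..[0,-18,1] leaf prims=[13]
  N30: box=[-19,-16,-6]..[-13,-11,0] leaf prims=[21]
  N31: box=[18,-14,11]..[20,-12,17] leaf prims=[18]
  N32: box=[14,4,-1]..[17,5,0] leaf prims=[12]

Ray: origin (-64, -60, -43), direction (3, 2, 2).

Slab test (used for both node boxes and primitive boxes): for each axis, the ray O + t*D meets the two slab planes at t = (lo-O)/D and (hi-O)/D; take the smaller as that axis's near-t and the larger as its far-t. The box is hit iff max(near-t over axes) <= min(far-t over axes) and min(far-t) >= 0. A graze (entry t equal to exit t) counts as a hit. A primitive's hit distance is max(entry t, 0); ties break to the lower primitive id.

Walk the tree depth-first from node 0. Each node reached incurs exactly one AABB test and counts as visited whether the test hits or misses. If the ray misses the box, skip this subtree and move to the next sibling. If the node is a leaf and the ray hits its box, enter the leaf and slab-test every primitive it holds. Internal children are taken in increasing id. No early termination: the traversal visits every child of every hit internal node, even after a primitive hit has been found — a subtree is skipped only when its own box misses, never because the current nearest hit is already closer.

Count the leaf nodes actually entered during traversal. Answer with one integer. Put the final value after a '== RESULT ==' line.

Traverse from the root:
N0 x:[15,88/3] y:[20,41] z:[13,63/2] -> hit [20,88/3], descend [5, 9, 14, 18]
  N5 x:[21,29] y:[30,41] z:[19,31] -> miss, prune
  N9 x:[15,19] y:[21,71/2] z:[37/2,63/2] -> miss, prune
  N14 x:[59/3,88/3] y:[20,53/2] z:[13,30] -> hit [20,53/2], descend [6, 8, 12, 29]
    N6 x:[64/3,68/3] y:[20,22] z:[26,29] -> miss, prune
    N8 x:[82/3,88/3] y:[47/2,51/2] z:[13,16] -> miss, prune
    N12 x:[79/3,28] y:[23,53/2] z:[25,30] -> hit [79/3,53/2], descend [13, 31]
      N13 x:[79/3,80/3] y:[49/2,53/2] z:[25,28] -> hit [79/3,53/2] leaf, test {P2@t=79/3}
      N31 x:[82/3,28] y:[23,24] z:[27,30] -> miss, prune
    N29 x:[59/3,64/3] y:[41/2,21] z:[19,22] -> hit [41/2,21] leaf, test {P13@t=41/2}
  N18 x:[47/3,20] y:[43/2,73/2] z:[29/2,20] -> miss, prune

Summary -> nodes [0, 5, 9, 14, 6, 8, 12, 13, 31, 29, 18]; box-tests=11; leaf-entries=2; first=P13

== RESULT ==
2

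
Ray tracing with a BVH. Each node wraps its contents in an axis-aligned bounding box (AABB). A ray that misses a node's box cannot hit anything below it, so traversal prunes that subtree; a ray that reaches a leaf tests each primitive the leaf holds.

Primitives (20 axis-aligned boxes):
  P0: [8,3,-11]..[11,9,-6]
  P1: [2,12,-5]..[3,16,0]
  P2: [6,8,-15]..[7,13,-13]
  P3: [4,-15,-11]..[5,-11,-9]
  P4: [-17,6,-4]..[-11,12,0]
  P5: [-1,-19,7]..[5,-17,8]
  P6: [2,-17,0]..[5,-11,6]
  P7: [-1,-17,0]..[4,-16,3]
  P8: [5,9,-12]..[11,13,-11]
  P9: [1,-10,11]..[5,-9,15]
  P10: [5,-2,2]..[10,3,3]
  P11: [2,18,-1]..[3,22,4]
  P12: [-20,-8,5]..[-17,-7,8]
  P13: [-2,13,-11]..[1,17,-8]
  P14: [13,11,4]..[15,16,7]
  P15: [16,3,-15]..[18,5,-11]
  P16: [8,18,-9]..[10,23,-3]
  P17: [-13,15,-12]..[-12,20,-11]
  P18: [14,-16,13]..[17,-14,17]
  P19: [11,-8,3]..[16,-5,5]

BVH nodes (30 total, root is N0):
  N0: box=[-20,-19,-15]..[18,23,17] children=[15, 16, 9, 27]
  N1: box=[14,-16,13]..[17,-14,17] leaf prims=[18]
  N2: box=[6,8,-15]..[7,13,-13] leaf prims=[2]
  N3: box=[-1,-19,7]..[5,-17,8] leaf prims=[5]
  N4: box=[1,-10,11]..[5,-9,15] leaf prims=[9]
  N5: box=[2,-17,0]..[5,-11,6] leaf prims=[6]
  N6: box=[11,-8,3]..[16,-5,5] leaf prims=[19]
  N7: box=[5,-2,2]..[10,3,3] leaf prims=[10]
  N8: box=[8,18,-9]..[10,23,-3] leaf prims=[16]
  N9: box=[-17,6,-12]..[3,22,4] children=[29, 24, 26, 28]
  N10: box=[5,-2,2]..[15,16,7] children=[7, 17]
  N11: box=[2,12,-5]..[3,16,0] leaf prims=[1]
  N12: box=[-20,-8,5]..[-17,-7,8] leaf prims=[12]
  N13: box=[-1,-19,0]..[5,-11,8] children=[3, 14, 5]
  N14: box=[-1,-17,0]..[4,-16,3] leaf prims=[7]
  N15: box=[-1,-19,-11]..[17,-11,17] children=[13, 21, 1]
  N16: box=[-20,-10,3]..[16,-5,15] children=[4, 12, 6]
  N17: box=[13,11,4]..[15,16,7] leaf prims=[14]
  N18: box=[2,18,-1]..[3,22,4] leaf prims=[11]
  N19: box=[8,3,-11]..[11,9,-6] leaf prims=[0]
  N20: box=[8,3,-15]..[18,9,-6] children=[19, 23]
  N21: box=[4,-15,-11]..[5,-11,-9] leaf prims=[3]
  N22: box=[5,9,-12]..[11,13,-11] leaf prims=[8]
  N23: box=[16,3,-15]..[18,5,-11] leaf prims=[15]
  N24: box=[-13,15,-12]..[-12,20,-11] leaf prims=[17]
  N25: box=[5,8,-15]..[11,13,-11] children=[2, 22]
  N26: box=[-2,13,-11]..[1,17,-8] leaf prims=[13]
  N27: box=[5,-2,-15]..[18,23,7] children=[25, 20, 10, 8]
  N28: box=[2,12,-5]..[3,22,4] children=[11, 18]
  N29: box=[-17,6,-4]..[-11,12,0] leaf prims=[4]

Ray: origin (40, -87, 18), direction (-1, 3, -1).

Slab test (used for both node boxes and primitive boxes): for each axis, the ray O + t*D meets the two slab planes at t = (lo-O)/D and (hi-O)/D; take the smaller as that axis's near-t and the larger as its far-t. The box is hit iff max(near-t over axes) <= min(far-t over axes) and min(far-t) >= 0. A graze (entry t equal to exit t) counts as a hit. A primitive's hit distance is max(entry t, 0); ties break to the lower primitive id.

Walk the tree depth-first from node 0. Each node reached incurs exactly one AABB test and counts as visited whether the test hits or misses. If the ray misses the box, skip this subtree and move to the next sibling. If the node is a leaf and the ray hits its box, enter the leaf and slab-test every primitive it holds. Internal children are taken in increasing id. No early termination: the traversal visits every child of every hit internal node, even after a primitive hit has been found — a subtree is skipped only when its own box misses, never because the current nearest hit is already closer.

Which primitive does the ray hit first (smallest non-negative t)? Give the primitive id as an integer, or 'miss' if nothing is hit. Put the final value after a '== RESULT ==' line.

Traverse from the root:
N0 x:[22,60] y:[68/3,110/3] z:[1,33] -> hit [68/3,33], descend [9, 15, 16, 27]
  N9 x:[37,57] y:[31,109/3] z:[14,30] -> miss, prune
  N15 x:[23,41] y:[68/3,76/3] z:[1,29] -> hit [23,76/3], descend [1, 13, 21]
    N1 x:[23,26] y:[71/3,73/3] z:[1,5] -> miss, prune
    N13 x:[35,41] y:[68/3,76/3] z:[10,18] -> miss, prune
    N21 x:[35,36] y:[24,76/3] z:[27,29] -> miss, prune
  N16 x:[24,60] y:[77/3,82/3] z:[3,15] -> miss, prune
  N27 x:[22,35] y:[85/3,110/3] z:[11,33] -> hit [85/3,33], descend [8, 10, 20, 25]
    N8 x:[30,32] y:[35,110/3] z:[21,27] -> miss, prune
    N10 x:[25,35] y:[85/3,103/3] z:[11,16] -> miss, prune
    N20 x:[22,32] y:[30,32] z:[24,33] -> hit [30,32], descend [19, 23]
      N19 x:[29,32] y:[30,32] z:[24,29] -> miss, prune
      N23 x:[22,24] y:[30,92/3] z:[29,33] -> miss, prune
    N25 x:[29,35] y:[95/3,100/3] z:[29,33] -> hit [95/3,33], descend [2, 22]
      N2 x:[33,34] y:[95/3,100/3] z:[31,33] -> hit [33,33] leaf, test {P2@t=33}
      N22 x:[29,35] y:[32,100/3] z:[29,30] -> miss, prune

Summary -> nodes [0, 9, 15, 1, 13, 21, 16, 27, 8, 10, 20, 19, 23, 25, 2, 22]; box-tests=16; leaf-entries=1; first=P2

== RESULT ==
2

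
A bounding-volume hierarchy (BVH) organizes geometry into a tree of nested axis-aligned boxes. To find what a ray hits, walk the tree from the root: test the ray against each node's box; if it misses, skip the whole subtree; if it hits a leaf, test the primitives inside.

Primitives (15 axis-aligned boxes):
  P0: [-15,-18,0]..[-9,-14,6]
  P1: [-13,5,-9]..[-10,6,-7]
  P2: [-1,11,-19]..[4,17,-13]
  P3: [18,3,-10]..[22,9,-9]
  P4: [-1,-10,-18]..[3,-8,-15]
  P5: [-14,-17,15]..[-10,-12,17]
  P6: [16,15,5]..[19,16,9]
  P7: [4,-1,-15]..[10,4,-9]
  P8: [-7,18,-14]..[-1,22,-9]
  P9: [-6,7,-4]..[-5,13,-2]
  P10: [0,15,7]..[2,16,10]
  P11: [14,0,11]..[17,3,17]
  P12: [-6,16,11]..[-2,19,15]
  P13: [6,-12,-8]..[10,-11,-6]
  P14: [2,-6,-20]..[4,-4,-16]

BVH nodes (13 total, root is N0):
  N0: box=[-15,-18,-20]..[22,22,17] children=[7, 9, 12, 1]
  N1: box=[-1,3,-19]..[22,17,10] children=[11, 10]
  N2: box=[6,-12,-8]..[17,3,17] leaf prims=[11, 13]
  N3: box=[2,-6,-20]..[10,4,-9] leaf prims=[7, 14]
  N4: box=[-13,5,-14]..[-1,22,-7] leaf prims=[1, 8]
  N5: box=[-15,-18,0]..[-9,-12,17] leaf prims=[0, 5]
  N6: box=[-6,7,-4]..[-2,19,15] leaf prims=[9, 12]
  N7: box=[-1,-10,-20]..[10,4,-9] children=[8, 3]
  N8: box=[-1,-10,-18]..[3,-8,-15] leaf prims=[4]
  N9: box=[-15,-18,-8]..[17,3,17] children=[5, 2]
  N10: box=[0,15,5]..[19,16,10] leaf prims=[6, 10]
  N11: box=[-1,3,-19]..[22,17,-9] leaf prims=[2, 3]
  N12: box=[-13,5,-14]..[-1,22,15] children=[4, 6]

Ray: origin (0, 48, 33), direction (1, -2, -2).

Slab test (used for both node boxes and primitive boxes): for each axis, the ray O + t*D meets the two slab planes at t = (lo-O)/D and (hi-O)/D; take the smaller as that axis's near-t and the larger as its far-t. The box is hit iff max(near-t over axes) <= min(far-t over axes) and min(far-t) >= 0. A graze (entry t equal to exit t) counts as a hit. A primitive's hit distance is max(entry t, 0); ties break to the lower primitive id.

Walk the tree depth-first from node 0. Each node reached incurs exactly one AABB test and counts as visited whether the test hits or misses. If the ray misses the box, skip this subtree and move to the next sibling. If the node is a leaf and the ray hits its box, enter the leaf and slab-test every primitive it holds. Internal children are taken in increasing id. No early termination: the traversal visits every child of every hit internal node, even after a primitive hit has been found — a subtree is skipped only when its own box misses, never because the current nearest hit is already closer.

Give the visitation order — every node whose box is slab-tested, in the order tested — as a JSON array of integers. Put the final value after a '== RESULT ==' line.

Trace the traversal:
N0 x:[-15,22] y:[13,33] z:[8,53/2] -> hit [13,22], descend [1, 7, 9, 12]
  N1 x:[-1,22] y:[31/2,45/2] z:[23/2,26] -> hit [31/2,22], descend [10, 11]
    N10 x:[0,19] y:[16,33/2] z:[23/2,14] -> miss, prune
    N11 x:[-1,22] y:[31/2,45/2] z:[21,26] -> hit [21,22] leaf, test {P2(miss), P3@t=21}
  N7 x:[-1,10] y:[22,29] z:[21,53/2] -> miss, prune
  N9 x:[-15,17] y:[45/2,33] z:[8,41/2] -> miss, prune
  N12 x:[-13,-1] y:[13,43/2] z:[9,47/2] -> miss, prune

Summary -> nodes [0, 1, 10, 11, 7, 9, 12]; box-tests=7; leaf-entries=1; first=P3

== RESULT ==
[0, 1, 10, 11, 7, 9, 12]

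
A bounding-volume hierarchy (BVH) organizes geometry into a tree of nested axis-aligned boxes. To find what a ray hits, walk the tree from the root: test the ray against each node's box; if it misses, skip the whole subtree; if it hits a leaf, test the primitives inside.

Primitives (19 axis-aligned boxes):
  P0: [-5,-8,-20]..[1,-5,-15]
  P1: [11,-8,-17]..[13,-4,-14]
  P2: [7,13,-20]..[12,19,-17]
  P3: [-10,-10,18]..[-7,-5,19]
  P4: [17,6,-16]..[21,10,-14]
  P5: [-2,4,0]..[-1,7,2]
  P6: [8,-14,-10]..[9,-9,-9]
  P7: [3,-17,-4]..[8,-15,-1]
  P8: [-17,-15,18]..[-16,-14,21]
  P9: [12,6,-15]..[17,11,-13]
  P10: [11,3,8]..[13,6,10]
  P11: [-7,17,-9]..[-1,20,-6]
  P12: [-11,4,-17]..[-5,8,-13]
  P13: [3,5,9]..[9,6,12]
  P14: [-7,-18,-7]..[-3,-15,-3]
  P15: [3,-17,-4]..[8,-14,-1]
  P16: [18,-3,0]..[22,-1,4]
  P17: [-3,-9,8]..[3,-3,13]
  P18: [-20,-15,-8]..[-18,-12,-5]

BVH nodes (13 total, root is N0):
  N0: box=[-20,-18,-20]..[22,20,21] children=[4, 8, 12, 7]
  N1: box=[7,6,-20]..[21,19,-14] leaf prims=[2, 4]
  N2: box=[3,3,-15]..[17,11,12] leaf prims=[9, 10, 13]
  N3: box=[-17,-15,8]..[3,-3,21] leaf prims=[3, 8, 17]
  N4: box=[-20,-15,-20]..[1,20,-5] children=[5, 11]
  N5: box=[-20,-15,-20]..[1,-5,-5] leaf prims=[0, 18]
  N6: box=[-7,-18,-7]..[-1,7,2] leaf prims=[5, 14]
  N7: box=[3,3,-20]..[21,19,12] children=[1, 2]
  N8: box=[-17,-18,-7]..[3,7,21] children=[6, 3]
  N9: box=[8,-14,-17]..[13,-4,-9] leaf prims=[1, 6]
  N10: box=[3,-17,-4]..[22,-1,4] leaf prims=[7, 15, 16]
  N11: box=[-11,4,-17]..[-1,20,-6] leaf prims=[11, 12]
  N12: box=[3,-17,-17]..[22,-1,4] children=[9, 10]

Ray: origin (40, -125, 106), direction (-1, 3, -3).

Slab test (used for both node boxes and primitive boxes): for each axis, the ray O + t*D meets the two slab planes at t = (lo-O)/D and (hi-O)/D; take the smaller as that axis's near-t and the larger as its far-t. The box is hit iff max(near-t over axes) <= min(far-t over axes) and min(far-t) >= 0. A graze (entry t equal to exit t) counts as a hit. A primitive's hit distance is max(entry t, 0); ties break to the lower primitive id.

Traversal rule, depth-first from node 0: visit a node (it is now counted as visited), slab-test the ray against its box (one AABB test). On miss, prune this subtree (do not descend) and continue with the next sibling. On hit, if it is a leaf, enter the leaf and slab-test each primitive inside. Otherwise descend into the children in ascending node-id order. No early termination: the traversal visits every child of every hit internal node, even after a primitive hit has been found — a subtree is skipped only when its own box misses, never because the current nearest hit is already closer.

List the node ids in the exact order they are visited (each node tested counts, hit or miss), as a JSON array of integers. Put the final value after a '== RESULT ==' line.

Traverse from the root:
N0 x:[18,60] y:[107/3,145/3] z:[85/3,42] -> hit [107/3,42], descend [4, 7, 8, 12]
  N4 x:[39,60] y:[110/3,145/3] z:[37,42] -> hit [39,42], descend [5, 11]
    N5 x:[39,60] y:[110/3,40] z:[37,42] -> hit [39,40] leaf, test {P0(miss), P18(miss)}
    N11 x:[41,51] y:[43,145/3] z:[112/3,41] -> miss, prune
  N7 x:[19,37] y:[128/3,48] z:[94/3,42] -> miss, prune
  N8 x:[37,57] y:[107/3,44] z:[85/3,113/3] -> hit [37,113/3], descend [3, 6]
    N3 x:[37,57] y:[110/3,122/3] z:[85/3,98/3] -> miss, prune
    N6 x:[41,47] y:[107/3,44] z:[104/3,113/3] -> miss, prune
  N12 x:[18,37] y:[36,124/3] z:[34,41] -> hit [36,37], descend [9, 10]
    N9 x:[27,32] y:[37,121/3] z:[115/3,41] -> miss, prune
    N10 x:[18,37] y:[36,124/3] z:[34,110/3] -> hit [36,110/3] leaf, test {P7@t=36, P15@t=36, P16(miss)}

Summary -> nodes [0, 4, 5, 11, 7, 8, 3, 6, 12, 9, 10]; box-tests=11; leaf-entries=2; first=P7

== RESULT ==
[0, 4, 5, 11, 7, 8, 3, 6, 12, 9, 10]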